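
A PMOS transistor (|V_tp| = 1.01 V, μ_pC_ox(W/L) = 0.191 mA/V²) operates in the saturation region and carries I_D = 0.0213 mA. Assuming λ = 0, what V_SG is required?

V_SG = 1.48 V

In saturation I_D = ½ k_p (V_SG − |V_tp|)², so V_SG − |V_tp| = √(2 I_D / k_p) = √(2 × 0.0213 / 0.191) = 0.472 V.
V_SG = 1.01 + 0.472 = 1.48 V.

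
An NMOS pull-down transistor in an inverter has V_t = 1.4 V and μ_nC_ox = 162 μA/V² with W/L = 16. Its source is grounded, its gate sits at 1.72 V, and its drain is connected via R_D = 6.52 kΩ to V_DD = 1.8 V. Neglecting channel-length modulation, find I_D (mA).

V_GS = V_G = 1.72 V, so V_ov = 1.72 − 1.4 = 0.32 V.
k_n = μ_nC_ox · (W/L) = 2.592 mA/V².
Assume saturation: I_D = ½ k_n V_ov² = 0.5 × 2.592 × 0.32² = 0.133 mA, giving V_DS = V_DD − I_D R_D = 1.8 − 0.133 × 6.52 = 0.935 V.
V_DS = 0.935 V ≥ V_ov = 0.32 V, confirming saturation.

I_D = 0.133 mA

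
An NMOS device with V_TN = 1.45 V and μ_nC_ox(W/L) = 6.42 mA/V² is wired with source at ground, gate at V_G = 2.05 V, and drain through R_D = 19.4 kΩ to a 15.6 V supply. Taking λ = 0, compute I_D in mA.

I_D = 0.791 mA

V_GS = V_G = 2.05 V, so V_ov = 2.05 − 1.45 = 0.6 V.
Assume saturation: I_D = ½ k_n V_ov² = 0.5 × 6.42 × 0.6² = 1.16 mA, giving V_DS = V_DD − I_D R_D = 15.6 − 1.16 × 19.4 = -6.82 V.
But -6.82 V < V_ov = 0.6 V, so the device is actually in triode.
In triode I_D = k_n[V_ov V_DS − ½ V_DS²] and I_D = (V_DD − V_DS)/R_D. Equating: 62.3 V_DS² − 75.73 V_DS + 15.6 = 0, giving V_DS = 0.263 V (the root below V_ov).
I_D = (15.6 − 0.263) / 19.4 = 0.791 mA.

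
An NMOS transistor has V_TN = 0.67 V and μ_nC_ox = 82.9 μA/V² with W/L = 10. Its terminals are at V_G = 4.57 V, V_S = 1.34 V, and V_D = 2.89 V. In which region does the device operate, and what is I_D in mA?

V_GS = V_G − V_S = 4.57 − 1.34 = 3.23 V; V_DS = V_D − V_S = 2.89 − 1.34 = 1.55 V.
k_n = μ_nC_ox · (W/L) = 0.829 mA/V².
V_ov = V_GS − V_TN = 3.23 − 0.67 = 2.56 V.
Since V_DS = 1.55 V < V_ov = 2.56 V, the device is in the triode region.
I_D = k_n [V_ov · V_DS − ½ V_DS²] = 0.829 × [2.56 × 1.55 − 0.5 × 1.55²] = 2.29 mA.

Triode; I_D = 2.29 mA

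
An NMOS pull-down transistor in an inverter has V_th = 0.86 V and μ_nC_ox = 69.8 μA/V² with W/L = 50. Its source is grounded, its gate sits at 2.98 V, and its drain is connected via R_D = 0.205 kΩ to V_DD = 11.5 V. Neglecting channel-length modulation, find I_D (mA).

V_GS = V_G = 2.98 V, so V_ov = 2.98 − 0.86 = 2.12 V.
k_n = μ_nC_ox · (W/L) = 3.49 mA/V².
Assume saturation: I_D = ½ k_n V_ov² = 0.5 × 3.49 × 2.12² = 7.84 mA, giving V_DS = V_DD − I_D R_D = 11.5 − 7.84 × 0.205 = 9.89 V.
V_DS = 9.89 V ≥ V_ov = 2.12 V, confirming saturation.

I_D = 7.84 mA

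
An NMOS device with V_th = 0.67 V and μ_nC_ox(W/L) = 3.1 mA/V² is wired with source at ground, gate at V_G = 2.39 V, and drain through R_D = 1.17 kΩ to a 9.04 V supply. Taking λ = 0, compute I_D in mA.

V_GS = V_G = 2.39 V, so V_ov = 2.39 − 0.67 = 1.72 V.
Assume saturation: I_D = ½ k_n V_ov² = 0.5 × 3.1 × 1.72² = 4.59 mA, giving V_DS = V_DD − I_D R_D = 9.04 − 4.59 × 1.17 = 3.67 V.
V_DS = 3.67 V ≥ V_ov = 1.72 V, confirming saturation.

I_D = 4.59 mA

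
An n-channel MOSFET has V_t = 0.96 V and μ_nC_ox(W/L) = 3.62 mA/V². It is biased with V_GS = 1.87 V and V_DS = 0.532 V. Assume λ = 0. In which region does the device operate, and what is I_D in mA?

V_ov = V_GS − V_t = 1.87 − 0.96 = 0.91 V.
Since V_DS = 0.532 V < V_ov = 0.91 V, the device is in the triode region.
I_D = k_n [V_ov · V_DS − ½ V_DS²] = 3.62 × [0.91 × 0.532 − 0.5 × 0.532²] = 1.24 mA.

Triode; I_D = 1.24 mA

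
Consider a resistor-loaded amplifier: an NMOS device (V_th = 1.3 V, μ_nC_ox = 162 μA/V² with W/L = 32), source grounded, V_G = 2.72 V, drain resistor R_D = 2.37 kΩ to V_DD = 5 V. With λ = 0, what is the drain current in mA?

V_GS = V_G = 2.72 V, so V_ov = 2.72 − 1.3 = 1.42 V.
k_n = μ_nC_ox · (W/L) = 5.184 mA/V².
Assume saturation: I_D = ½ k_n V_ov² = 0.5 × 5.184 × 1.42² = 5.23 mA, giving V_DS = V_DD − I_D R_D = 5 − 5.23 × 2.37 = -7.39 V.
But -7.39 V < V_ov = 1.42 V, so the device is actually in triode.
In triode I_D = k_n[V_ov V_DS − ½ V_DS²] and I_D = (V_DD − V_DS)/R_D. Equating: 6.14 V_DS² − 18.45 V_DS + 5 = 0, giving V_DS = 0.301 V (the root below V_ov).
I_D = (5 − 0.301) / 2.37 = 1.98 mA.

I_D = 1.98 mA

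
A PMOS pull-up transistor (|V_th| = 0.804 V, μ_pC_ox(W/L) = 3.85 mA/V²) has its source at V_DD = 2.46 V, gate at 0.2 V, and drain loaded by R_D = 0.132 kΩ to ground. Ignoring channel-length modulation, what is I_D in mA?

I_D = 4.08 mA

V_SG = V_DD − V_G = 2.46 − 0.2 = 2.26 V, so V_ov = 2.26 − 0.804 = 1.46 V.
Assume saturation: I_D = ½ k_p V_ov² = 0.5 × 3.85 × 1.46² = 4.08 mA, giving V_SD = V_DD − I_D R_D = 2.46 − 4.08 × 0.132 = 1.92 V.
V_SD = 1.92 V ≥ V_ov = 1.46 V, confirming saturation.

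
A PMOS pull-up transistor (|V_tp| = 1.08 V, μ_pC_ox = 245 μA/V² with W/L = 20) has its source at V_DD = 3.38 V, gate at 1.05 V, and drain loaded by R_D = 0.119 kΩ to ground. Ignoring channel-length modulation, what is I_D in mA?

I_D = 3.83 mA

V_SG = V_DD − V_G = 3.38 − 1.05 = 2.33 V, so V_ov = 2.33 − 1.08 = 1.25 V.
k_p = μ_pC_ox · (W/L) = 4.9 mA/V².
Assume saturation: I_D = ½ k_p V_ov² = 0.5 × 4.9 × 1.25² = 3.83 mA, giving V_SD = V_DD − I_D R_D = 3.38 − 3.83 × 0.119 = 2.92 V.
V_SD = 2.92 V ≥ V_ov = 1.25 V, confirming saturation.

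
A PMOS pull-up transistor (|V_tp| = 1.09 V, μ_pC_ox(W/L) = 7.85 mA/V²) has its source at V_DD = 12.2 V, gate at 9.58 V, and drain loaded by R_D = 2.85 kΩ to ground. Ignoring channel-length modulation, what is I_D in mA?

I_D = 4.14 mA

V_SG = V_DD − V_G = 12.2 − 9.58 = 2.62 V, so V_ov = 2.62 − 1.09 = 1.53 V.
Assume saturation: I_D = ½ k_p V_ov² = 0.5 × 7.85 × 1.53² = 9.19 mA, giving V_SD = V_DD − I_D R_D = 12.2 − 9.19 × 2.85 = -14 V.
But -14 V < V_ov = 1.53 V, so the device is actually in triode.
In triode I_D = k_p[V_ov V_SD − ½ V_SD²] and I_D = (V_DD − V_SD)/R_D. Equating: 11.2 V_SD² − 35.23 V_SD + 12.2 = 0, giving V_SD = 0.396 V (the root below V_ov).
I_D = (12.2 − 0.396) / 2.85 = 4.14 mA.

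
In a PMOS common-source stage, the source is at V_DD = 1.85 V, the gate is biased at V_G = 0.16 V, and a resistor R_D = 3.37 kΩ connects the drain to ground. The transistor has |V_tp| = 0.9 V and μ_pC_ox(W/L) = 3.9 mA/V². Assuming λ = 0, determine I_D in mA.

I_D = 0.495 mA

V_SG = V_DD − V_G = 1.85 − 0.16 = 1.69 V, so V_ov = 1.69 − 0.9 = 0.79 V.
Assume saturation: I_D = ½ k_p V_ov² = 0.5 × 3.9 × 0.79² = 1.22 mA, giving V_SD = V_DD − I_D R_D = 1.85 − 1.22 × 3.37 = -2.25 V.
But -2.25 V < V_ov = 0.79 V, so the device is actually in triode.
In triode I_D = k_p[V_ov V_SD − ½ V_SD²] and I_D = (V_DD − V_SD)/R_D. Equating: 6.57 V_SD² − 11.38 V_SD + 1.85 = 0, giving V_SD = 0.182 V (the root below V_ov).
I_D = (1.85 − 0.182) / 3.37 = 0.495 mA.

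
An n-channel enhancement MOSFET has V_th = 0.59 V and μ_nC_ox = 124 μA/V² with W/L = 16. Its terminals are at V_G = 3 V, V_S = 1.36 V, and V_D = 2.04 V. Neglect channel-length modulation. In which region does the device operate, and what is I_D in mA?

V_GS = V_G − V_S = 3 − 1.36 = 1.64 V; V_DS = V_D − V_S = 2.04 − 1.36 = 0.68 V.
k_n = μ_nC_ox · (W/L) = 1.984 mA/V².
V_ov = V_GS − V_th = 1.64 − 0.59 = 1.05 V.
Since V_DS = 0.68 V < V_ov = 1.05 V, the device is in the triode region.
I_D = k_n [V_ov · V_DS − ½ V_DS²] = 1.984 × [1.05 × 0.68 − 0.5 × 0.68²] = 0.958 mA.

Triode; I_D = 0.958 mA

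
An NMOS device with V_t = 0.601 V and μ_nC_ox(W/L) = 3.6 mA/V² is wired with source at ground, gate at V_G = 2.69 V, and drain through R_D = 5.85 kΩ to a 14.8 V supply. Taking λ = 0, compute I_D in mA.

V_GS = V_G = 2.69 V, so V_ov = 2.69 − 0.601 = 2.09 V.
Assume saturation: I_D = ½ k_n V_ov² = 0.5 × 3.6 × 2.09² = 7.86 mA, giving V_DS = V_DD − I_D R_D = 14.8 − 7.86 × 5.85 = -31.2 V.
But -31.2 V < V_ov = 2.09 V, so the device is actually in triode.
In triode I_D = k_n[V_ov V_DS − ½ V_DS²] and I_D = (V_DD − V_DS)/R_D. Equating: 10.5 V_DS² − 44.99 V_DS + 14.8 = 0, giving V_DS = 0.359 V (the root below V_ov).
I_D = (14.8 − 0.359) / 5.85 = 2.47 mA.

I_D = 2.47 mA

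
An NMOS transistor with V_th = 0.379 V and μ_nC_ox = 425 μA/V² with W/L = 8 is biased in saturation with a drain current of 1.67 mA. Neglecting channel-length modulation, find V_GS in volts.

V_GS = 1.37 V

k_n = μ_nC_ox · (W/L) = 3.4 mA/V².
In saturation I_D = ½ k_n (V_GS − V_th)², so V_GS − V_th = √(2 I_D / k_n) = √(2 × 1.67 / 3.4) = 0.991 V.
V_GS = 0.379 + 0.991 = 1.37 V.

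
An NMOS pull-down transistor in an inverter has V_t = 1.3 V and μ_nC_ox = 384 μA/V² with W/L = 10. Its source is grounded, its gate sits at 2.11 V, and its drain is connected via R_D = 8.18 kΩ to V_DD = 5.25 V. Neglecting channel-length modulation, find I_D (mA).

V_GS = V_G = 2.11 V, so V_ov = 2.11 − 1.3 = 0.81 V.
k_n = μ_nC_ox · (W/L) = 3.84 mA/V².
Assume saturation: I_D = ½ k_n V_ov² = 0.5 × 3.84 × 0.81² = 1.26 mA, giving V_DS = V_DD − I_D R_D = 5.25 − 1.26 × 8.18 = -5.05 V.
But -5.05 V < V_ov = 0.81 V, so the device is actually in triode.
In triode I_D = k_n[V_ov V_DS − ½ V_DS²] and I_D = (V_DD − V_DS)/R_D. Equating: 15.7 V_DS² − 26.44 V_DS + 5.25 = 0, giving V_DS = 0.23 V (the root below V_ov).
I_D = (5.25 − 0.23) / 8.18 = 0.614 mA.

I_D = 0.614 mA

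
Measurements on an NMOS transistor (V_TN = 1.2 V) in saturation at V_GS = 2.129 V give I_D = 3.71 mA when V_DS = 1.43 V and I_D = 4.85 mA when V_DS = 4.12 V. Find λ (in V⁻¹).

λ = 0.137 V⁻¹

With V_GS fixed, I_D ∝ (1 + λ V_DS) in saturation, so I_D2/I_D1 = (1 + λ V_DS2)/(1 + λ V_DS1).
4.85/3.71 = 1.307 = (1 + 4.12 λ)/(1 + 1.43 λ).
Solving: λ (I_D1 V_DS2 − I_D2 V_DS1) = I_D2 − I_D1, so λ = (4.85 − 3.71) / (3.71 × 4.12 − 4.85 × 1.43) = 1.14 / 8.35 = 0.137 V⁻¹.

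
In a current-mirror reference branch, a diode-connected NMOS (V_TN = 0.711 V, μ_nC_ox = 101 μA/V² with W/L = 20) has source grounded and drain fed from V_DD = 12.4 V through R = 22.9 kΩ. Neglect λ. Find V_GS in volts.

V_GS = 1.40 V

With gate tied to drain, V_GS = V_DS ≥ V_GS − V_TN, so the device is in saturation.
k_n = μ_nC_ox · (W/L) = 2.02 mA/V².
KCL at the drain: ½ k_n (V_GS − V_TN)² = (V_DD − V_GS)/R.
Let x = V_GS − 0.711. Then 23.1 x² + x − 11.69 = 0, giving x = 0.69 V (positive root), so V_GS = 1.4 V.
I_D = (V_DD − V_GS)/R = (12.4 − 1.4) / 22.9 = 0.48 mA.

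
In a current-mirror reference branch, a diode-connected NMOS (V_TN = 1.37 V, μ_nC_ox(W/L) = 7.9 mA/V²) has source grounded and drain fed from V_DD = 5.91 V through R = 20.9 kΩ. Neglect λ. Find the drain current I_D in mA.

I_D = 0.206 mA

With gate tied to drain, V_GS = V_DS ≥ V_GS − V_TN, so the device is in saturation.
KCL at the drain: ½ k_n (V_GS − V_TN)² = (V_DD − V_GS)/R.
Let x = V_GS − 1.37. Then 82.6 x² + x − 4.54 = 0, giving x = 0.229 V (positive root), so V_GS = 1.6 V.
I_D = (V_DD − V_GS)/R = (5.91 − 1.6) / 20.9 = 0.206 mA.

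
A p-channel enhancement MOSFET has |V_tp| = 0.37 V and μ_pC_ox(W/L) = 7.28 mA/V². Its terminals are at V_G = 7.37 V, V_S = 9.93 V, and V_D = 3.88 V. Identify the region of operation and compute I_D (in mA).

V_SG = V_S − V_G = 9.93 − 7.37 = 2.56 V; V_SD = V_S − V_D = 9.93 − 3.88 = 6.05 V.
V_ov = V_SG − |V_tp| = 2.56 − 0.37 = 2.19 V.
Since V_SD = 6.05 V ≥ V_ov = 2.19 V, the device is in saturation.
I_D = ½ k_p V_ov² = 0.5 × 7.28 × 2.19² = 17.5 mA.

Saturation; I_D = 17.5 mA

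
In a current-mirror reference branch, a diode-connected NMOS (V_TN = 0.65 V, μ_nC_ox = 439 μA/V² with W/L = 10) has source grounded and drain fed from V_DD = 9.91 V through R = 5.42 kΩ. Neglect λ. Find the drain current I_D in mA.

I_D = 1.55 mA

With gate tied to drain, V_GS = V_DS ≥ V_GS − V_TN, so the device is in saturation.
k_n = μ_nC_ox · (W/L) = 4.39 mA/V².
KCL at the drain: ½ k_n (V_GS − V_TN)² = (V_DD − V_GS)/R.
Let x = V_GS − 0.65. Then 11.9 x² + x − 9.26 = 0, giving x = 0.841 V (positive root), so V_GS = 1.49 V.
I_D = (V_DD − V_GS)/R = (9.91 − 1.49) / 5.42 = 1.55 mA.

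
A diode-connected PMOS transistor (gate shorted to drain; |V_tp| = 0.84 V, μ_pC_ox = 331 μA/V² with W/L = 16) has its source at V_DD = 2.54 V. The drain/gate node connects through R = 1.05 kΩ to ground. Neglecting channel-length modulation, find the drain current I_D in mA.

I_D = 1.03 mA

With gate tied to drain, V_SG = V_SD ≥ V_SG − |V_tp|, so the device is in saturation.
k_p = μ_pC_ox · (W/L) = 5.296 mA/V².
KCL at the drain: ½ k_p (V_SG − |V_tp|)² = (V_DD − V_SG)/R.
Let x = V_SG − 0.84. Then 2.78 x² + x − 1.7 = 0, giving x = 0.623 V (positive root), so V_SG = 1.46 V.
I_D = (V_DD − V_SG)/R = (2.54 − 1.46) / 1.05 = 1.03 mA.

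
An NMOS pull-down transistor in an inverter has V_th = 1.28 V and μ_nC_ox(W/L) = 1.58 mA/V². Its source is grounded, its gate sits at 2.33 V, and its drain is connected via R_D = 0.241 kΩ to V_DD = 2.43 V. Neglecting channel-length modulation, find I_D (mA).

I_D = 0.871 mA

V_GS = V_G = 2.33 V, so V_ov = 2.33 − 1.28 = 1.05 V.
Assume saturation: I_D = ½ k_n V_ov² = 0.5 × 1.58 × 1.05² = 0.871 mA, giving V_DS = V_DD − I_D R_D = 2.43 − 0.871 × 0.241 = 2.22 V.
V_DS = 2.22 V ≥ V_ov = 1.05 V, confirming saturation.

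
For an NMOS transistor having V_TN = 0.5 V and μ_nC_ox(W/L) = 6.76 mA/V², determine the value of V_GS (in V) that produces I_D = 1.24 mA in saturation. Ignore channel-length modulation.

In saturation I_D = ½ k_n (V_GS − V_TN)², so V_GS − V_TN = √(2 I_D / k_n) = √(2 × 1.24 / 6.76) = 0.606 V.
V_GS = 0.5 + 0.606 = 1.11 V.

V_GS = 1.11 V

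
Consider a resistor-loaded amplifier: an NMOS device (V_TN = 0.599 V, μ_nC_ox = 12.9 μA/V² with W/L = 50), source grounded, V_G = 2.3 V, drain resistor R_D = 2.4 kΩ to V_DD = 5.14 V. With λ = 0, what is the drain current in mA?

V_GS = V_G = 2.3 V, so V_ov = 2.3 − 0.599 = 1.7 V.
k_n = μ_nC_ox · (W/L) = 0.645 mA/V².
Assume saturation: I_D = ½ k_n V_ov² = 0.5 × 0.645 × 1.7² = 0.933 mA, giving V_DS = V_DD − I_D R_D = 5.14 − 0.933 × 2.4 = 2.9 V.
V_DS = 2.9 V ≥ V_ov = 1.7 V, confirming saturation.

I_D = 0.933 mA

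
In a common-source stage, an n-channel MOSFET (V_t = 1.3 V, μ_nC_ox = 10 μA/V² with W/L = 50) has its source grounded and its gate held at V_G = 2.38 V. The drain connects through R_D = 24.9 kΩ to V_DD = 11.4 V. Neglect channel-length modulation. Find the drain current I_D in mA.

I_D = 0.292 mA

V_GS = V_G = 2.38 V, so V_ov = 2.38 − 1.3 = 1.08 V.
k_n = μ_nC_ox · (W/L) = 0.5 mA/V².
Assume saturation: I_D = ½ k_n V_ov² = 0.5 × 0.5 × 1.08² = 0.292 mA, giving V_DS = V_DD − I_D R_D = 11.4 − 0.292 × 24.9 = 4.14 V.
V_DS = 4.14 V ≥ V_ov = 1.08 V, confirming saturation.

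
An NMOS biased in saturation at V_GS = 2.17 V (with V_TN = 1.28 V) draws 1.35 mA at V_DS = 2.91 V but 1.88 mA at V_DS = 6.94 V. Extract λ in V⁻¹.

With V_GS fixed, I_D ∝ (1 + λ V_DS) in saturation, so I_D2/I_D1 = (1 + λ V_DS2)/(1 + λ V_DS1).
1.88/1.35 = 1.393 = (1 + 6.94 λ)/(1 + 2.91 λ).
Solving: λ (I_D1 V_DS2 − I_D2 V_DS1) = I_D2 − I_D1, so λ = (1.88 − 1.35) / (1.35 × 6.94 − 1.88 × 2.91) = 0.53 / 3.9 = 0.136 V⁻¹.

λ = 0.136 V⁻¹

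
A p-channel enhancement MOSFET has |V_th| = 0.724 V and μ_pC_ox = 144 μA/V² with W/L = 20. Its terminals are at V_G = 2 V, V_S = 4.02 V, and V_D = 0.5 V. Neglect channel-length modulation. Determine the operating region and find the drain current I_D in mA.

Saturation; I_D = 2.42 mA

V_SG = V_S − V_G = 4.02 − 2 = 2.02 V; V_SD = V_S − V_D = 4.02 − 0.5 = 3.52 V.
k_p = μ_pC_ox · (W/L) = 2.88 mA/V².
V_ov = V_SG − |V_th| = 2.02 − 0.724 = 1.3 V.
Since V_SD = 3.52 V ≥ V_ov = 1.3 V, the device is in saturation.
I_D = ½ k_p V_ov² = 0.5 × 2.88 × 1.3² = 2.42 mA.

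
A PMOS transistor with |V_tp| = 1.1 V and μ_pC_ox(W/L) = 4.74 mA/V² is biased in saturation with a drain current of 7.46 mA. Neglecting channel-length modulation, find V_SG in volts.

In saturation I_D = ½ k_p (V_SG − |V_tp|)², so V_SG − |V_tp| = √(2 I_D / k_p) = √(2 × 7.46 / 4.74) = 1.77 V.
V_SG = 1.1 + 1.77 = 2.87 V.

V_SG = 2.87 V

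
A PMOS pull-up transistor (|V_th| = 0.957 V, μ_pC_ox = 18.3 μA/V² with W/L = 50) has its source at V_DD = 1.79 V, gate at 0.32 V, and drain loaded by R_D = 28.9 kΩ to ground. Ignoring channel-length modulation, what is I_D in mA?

V_SG = V_DD − V_G = 1.79 − 0.32 = 1.47 V, so V_ov = 1.47 − 0.957 = 0.513 V.
k_p = μ_pC_ox · (W/L) = 0.915 mA/V².
Assume saturation: I_D = ½ k_p V_ov² = 0.5 × 0.915 × 0.513² = 0.12 mA, giving V_SD = V_DD − I_D R_D = 1.79 − 0.12 × 28.9 = -1.69 V.
But -1.69 V < V_ov = 0.513 V, so the device is actually in triode.
In triode I_D = k_p[V_ov V_SD − ½ V_SD²] and I_D = (V_DD − V_SD)/R_D. Equating: 13.2 V_SD² − 14.57 V_SD + 1.79 = 0, giving V_SD = 0.141 V (the root below V_ov).
I_D = (1.79 − 0.141) / 28.9 = 0.0571 mA.

I_D = 0.0571 mA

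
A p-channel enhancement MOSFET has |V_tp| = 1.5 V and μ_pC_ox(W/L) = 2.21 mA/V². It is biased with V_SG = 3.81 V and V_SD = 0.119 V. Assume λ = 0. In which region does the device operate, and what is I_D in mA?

V_ov = V_SG − |V_tp| = 3.81 − 1.5 = 2.31 V.
Since V_SD = 0.119 V < V_ov = 2.31 V, the device is in the triode region.
I_D = k_p [V_ov · V_SD − ½ V_SD²] = 2.21 × [2.31 × 0.119 − 0.5 × 0.119²] = 0.592 mA.

Triode; I_D = 0.592 mA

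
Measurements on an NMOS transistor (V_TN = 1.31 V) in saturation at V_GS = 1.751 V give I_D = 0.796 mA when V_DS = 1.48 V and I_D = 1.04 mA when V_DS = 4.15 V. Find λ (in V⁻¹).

With V_GS fixed, I_D ∝ (1 + λ V_DS) in saturation, so I_D2/I_D1 = (1 + λ V_DS2)/(1 + λ V_DS1).
1.04/0.796 = 1.307 = (1 + 4.15 λ)/(1 + 1.48 λ).
Solving: λ (I_D1 V_DS2 − I_D2 V_DS1) = I_D2 − I_D1, so λ = (1.04 − 0.796) / (0.796 × 4.15 − 1.04 × 1.48) = 0.244 / 1.76 = 0.138 V⁻¹.

λ = 0.138 V⁻¹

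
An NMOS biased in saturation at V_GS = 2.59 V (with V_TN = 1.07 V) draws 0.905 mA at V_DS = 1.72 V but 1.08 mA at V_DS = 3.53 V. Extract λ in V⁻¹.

λ = 0.131 V⁻¹

With V_GS fixed, I_D ∝ (1 + λ V_DS) in saturation, so I_D2/I_D1 = (1 + λ V_DS2)/(1 + λ V_DS1).
1.08/0.905 = 1.193 = (1 + 3.53 λ)/(1 + 1.72 λ).
Solving: λ (I_D1 V_DS2 − I_D2 V_DS1) = I_D2 − I_D1, so λ = (1.08 − 0.905) / (0.905 × 3.53 − 1.08 × 1.72) = 0.175 / 1.34 = 0.131 V⁻¹.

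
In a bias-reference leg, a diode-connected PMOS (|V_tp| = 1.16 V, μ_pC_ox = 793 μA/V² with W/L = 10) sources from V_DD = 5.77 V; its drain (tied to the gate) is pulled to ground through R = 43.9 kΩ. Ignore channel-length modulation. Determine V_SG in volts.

With gate tied to drain, V_SG = V_SD ≥ V_SG − |V_tp|, so the device is in saturation.
k_p = μ_pC_ox · (W/L) = 7.93 mA/V².
KCL at the drain: ½ k_p (V_SG − |V_tp|)² = (V_DD − V_SG)/R.
Let x = V_SG − 1.16. Then 174 x² + x − 4.61 = 0, giving x = 0.16 V (positive root), so V_SG = 1.32 V.
I_D = (V_DD − V_SG)/R = (5.77 − 1.32) / 43.9 = 0.101 mA.

V_SG = 1.32 V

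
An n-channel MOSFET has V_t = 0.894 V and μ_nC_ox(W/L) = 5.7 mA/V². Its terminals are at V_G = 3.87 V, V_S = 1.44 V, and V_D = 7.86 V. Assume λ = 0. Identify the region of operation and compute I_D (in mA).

Saturation; I_D = 6.72 mA

V_GS = V_G − V_S = 3.87 − 1.44 = 2.43 V; V_DS = V_D − V_S = 7.86 − 1.44 = 6.42 V.
V_ov = V_GS − V_t = 2.43 − 0.894 = 1.54 V.
Since V_DS = 6.42 V ≥ V_ov = 1.54 V, the device is in saturation.
I_D = ½ k_n V_ov² = 0.5 × 5.7 × 1.54² = 6.72 mA.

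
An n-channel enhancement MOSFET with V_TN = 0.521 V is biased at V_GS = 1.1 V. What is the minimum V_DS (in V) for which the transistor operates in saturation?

The boundary between triode and saturation is V_DS = V_GS − V_TN = V_ov.
V_ov = 1.1 − 0.521 = 0.579 V.

V_DS,sat = 0.579 V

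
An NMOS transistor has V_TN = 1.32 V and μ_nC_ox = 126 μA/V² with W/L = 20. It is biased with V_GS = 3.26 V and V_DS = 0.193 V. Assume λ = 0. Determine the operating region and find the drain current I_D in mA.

Triode; I_D = 0.897 mA

k_n = μ_nC_ox · (W/L) = 2.52 mA/V².
V_ov = V_GS − V_TN = 3.26 − 1.32 = 1.94 V.
Since V_DS = 0.193 V < V_ov = 1.94 V, the device is in the triode region.
I_D = k_n [V_ov · V_DS − ½ V_DS²] = 2.52 × [1.94 × 0.193 − 0.5 × 0.193²] = 0.897 mA.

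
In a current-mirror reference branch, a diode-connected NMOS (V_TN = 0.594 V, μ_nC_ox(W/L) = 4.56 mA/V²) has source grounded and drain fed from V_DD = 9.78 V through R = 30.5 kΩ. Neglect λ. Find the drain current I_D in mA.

I_D = 0.289 mA

With gate tied to drain, V_GS = V_DS ≥ V_GS − V_TN, so the device is in saturation.
KCL at the drain: ½ k_n (V_GS − V_TN)² = (V_DD − V_GS)/R.
Let x = V_GS − 0.594. Then 69.5 x² + x − 9.186 = 0, giving x = 0.356 V (positive root), so V_GS = 0.95 V.
I_D = (V_DD − V_GS)/R = (9.78 − 0.95) / 30.5 = 0.289 mA.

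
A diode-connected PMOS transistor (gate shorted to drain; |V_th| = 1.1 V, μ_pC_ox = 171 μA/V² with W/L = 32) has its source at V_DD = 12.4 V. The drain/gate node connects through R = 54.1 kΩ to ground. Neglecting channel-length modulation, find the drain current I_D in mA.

With gate tied to drain, V_SG = V_SD ≥ V_SG − |V_th|, so the device is in saturation.
k_p = μ_pC_ox · (W/L) = 5.472 mA/V².
KCL at the drain: ½ k_p (V_SG − |V_th|)² = (V_DD − V_SG)/R.
Let x = V_SG − 1.1. Then 148 x² + x − 11.3 = 0, giving x = 0.273 V (positive root), so V_SG = 1.37 V.
I_D = (V_DD − V_SG)/R = (12.4 − 1.37) / 54.1 = 0.204 mA.

I_D = 0.204 mA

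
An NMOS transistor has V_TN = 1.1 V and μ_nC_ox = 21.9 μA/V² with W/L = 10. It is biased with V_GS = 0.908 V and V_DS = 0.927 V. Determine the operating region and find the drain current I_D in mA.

Cutoff; I_D = 0 mA

V_GS = 0.908 V < V_TN = 1.1 V, so the transistor is in cutoff.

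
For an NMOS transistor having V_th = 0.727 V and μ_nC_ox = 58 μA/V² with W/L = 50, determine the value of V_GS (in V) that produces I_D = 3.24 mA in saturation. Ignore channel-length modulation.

k_n = μ_nC_ox · (W/L) = 2.9 mA/V².
In saturation I_D = ½ k_n (V_GS − V_th)², so V_GS − V_th = √(2 I_D / k_n) = √(2 × 3.24 / 2.9) = 1.49 V.
V_GS = 0.727 + 1.49 = 2.22 V.

V_GS = 2.22 V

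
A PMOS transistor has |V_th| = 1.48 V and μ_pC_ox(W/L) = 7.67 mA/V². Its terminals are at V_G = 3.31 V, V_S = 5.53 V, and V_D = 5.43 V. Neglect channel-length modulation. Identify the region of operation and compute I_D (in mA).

Triode; I_D = 0.529 mA

V_SG = V_S − V_G = 5.53 − 3.31 = 2.22 V; V_SD = V_S − V_D = 5.53 − 5.43 = 0.1 V.
V_ov = V_SG − |V_th| = 2.22 − 1.48 = 0.74 V.
Since V_SD = 0.1 V < V_ov = 0.74 V, the device is in the triode region.
I_D = k_p [V_ov · V_SD − ½ V_SD²] = 7.67 × [0.74 × 0.1 − 0.5 × 0.1²] = 0.529 mA.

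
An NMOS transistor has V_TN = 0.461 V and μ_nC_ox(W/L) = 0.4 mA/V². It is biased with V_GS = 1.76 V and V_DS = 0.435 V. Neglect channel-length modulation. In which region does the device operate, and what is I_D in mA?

V_ov = V_GS − V_TN = 1.76 − 0.461 = 1.3 V.
Since V_DS = 0.435 V < V_ov = 1.3 V, the device is in the triode region.
I_D = k_n [V_ov · V_DS − ½ V_DS²] = 0.4 × [1.3 × 0.435 − 0.5 × 0.435²] = 0.188 mA.

Triode; I_D = 0.188 mA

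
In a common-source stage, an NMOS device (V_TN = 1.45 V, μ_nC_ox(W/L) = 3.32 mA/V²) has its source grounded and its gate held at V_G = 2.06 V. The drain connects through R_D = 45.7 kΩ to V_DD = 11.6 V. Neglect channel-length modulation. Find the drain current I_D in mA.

V_GS = V_G = 2.06 V, so V_ov = 2.06 − 1.45 = 0.61 V.
Assume saturation: I_D = ½ k_n V_ov² = 0.5 × 3.32 × 0.61² = 0.618 mA, giving V_DS = V_DD − I_D R_D = 11.6 − 0.618 × 45.7 = -16.6 V.
But -16.6 V < V_ov = 0.61 V, so the device is actually in triode.
In triode I_D = k_n[V_ov V_DS − ½ V_DS²] and I_D = (V_DD − V_DS)/R_D. Equating: 75.9 V_DS² − 93.55 V_DS + 11.6 = 0, giving V_DS = 0.14 V (the root below V_ov).
I_D = (11.6 − 0.14) / 45.7 = 0.251 mA.

I_D = 0.251 mA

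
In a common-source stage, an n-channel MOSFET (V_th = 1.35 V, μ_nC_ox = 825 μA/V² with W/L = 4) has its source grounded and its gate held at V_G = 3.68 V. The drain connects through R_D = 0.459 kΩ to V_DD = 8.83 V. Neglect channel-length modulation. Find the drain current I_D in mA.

V_GS = V_G = 3.68 V, so V_ov = 3.68 − 1.35 = 2.33 V.
k_n = μ_nC_ox · (W/L) = 3.3 mA/V².
Assume saturation: I_D = ½ k_n V_ov² = 0.5 × 3.3 × 2.33² = 8.96 mA, giving V_DS = V_DD − I_D R_D = 8.83 − 8.96 × 0.459 = 4.72 V.
V_DS = 4.72 V ≥ V_ov = 2.33 V, confirming saturation.

I_D = 8.96 mA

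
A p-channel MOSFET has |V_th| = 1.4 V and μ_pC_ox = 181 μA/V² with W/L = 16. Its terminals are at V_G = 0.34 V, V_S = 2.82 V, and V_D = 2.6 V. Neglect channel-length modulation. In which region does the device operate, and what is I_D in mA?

V_SG = V_S − V_G = 2.82 − 0.34 = 2.48 V; V_SD = V_S − V_D = 2.82 − 2.6 = 0.22 V.
k_p = μ_pC_ox · (W/L) = 2.896 mA/V².
V_ov = V_SG − |V_th| = 2.48 − 1.4 = 1.08 V.
Since V_SD = 0.22 V < V_ov = 1.08 V, the device is in the triode region.
I_D = k_p [V_ov · V_SD − ½ V_SD²] = 2.896 × [1.08 × 0.22 − 0.5 × 0.22²] = 0.618 mA.

Triode; I_D = 0.618 mA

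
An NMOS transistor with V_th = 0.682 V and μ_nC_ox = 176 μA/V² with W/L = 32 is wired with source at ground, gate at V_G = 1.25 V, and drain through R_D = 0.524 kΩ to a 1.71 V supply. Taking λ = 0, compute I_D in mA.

I_D = 0.909 mA

V_GS = V_G = 1.25 V, so V_ov = 1.25 − 0.682 = 0.568 V.
k_n = μ_nC_ox · (W/L) = 5.632 mA/V².
Assume saturation: I_D = ½ k_n V_ov² = 0.5 × 5.632 × 0.568² = 0.909 mA, giving V_DS = V_DD − I_D R_D = 1.71 − 0.909 × 0.524 = 1.23 V.
V_DS = 1.23 V ≥ V_ov = 0.568 V, confirming saturation.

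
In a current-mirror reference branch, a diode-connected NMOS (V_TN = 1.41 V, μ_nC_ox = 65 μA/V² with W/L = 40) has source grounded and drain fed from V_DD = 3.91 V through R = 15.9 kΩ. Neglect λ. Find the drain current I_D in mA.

I_D = 0.137 mA

With gate tied to drain, V_GS = V_DS ≥ V_GS − V_TN, so the device is in saturation.
k_n = μ_nC_ox · (W/L) = 2.6 mA/V².
KCL at the drain: ½ k_n (V_GS − V_TN)² = (V_DD − V_GS)/R.
Let x = V_GS − 1.41. Then 20.7 x² + x − 2.5 = 0, giving x = 0.324 V (positive root), so V_GS = 1.73 V.
I_D = (V_DD − V_GS)/R = (3.91 − 1.73) / 15.9 = 0.137 mA.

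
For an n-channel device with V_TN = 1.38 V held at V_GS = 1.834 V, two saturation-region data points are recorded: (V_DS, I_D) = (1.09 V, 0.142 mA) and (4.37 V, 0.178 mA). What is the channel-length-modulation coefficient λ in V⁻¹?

λ = 0.0844 V⁻¹

With V_GS fixed, I_D ∝ (1 + λ V_DS) in saturation, so I_D2/I_D1 = (1 + λ V_DS2)/(1 + λ V_DS1).
0.178/0.142 = 1.254 = (1 + 4.37 λ)/(1 + 1.09 λ).
Solving: λ (I_D1 V_DS2 − I_D2 V_DS1) = I_D2 − I_D1, so λ = (0.178 − 0.142) / (0.142 × 4.37 − 0.178 × 1.09) = 0.036 / 0.427 = 0.0844 V⁻¹.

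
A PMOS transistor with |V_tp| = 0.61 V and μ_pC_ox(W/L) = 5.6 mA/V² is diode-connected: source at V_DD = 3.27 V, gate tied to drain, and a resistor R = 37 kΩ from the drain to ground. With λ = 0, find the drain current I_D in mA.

With gate tied to drain, V_SG = V_SD ≥ V_SG − |V_tp|, so the device is in saturation.
KCL at the drain: ½ k_p (V_SG − |V_tp|)² = (V_DD − V_SG)/R.
Let x = V_SG − 0.61. Then 104 x² + x − 2.66 = 0, giving x = 0.155 V (positive root), so V_SG = 0.765 V.
I_D = (V_DD − V_SG)/R = (3.27 − 0.765) / 37 = 0.0677 mA.

I_D = 0.0677 mA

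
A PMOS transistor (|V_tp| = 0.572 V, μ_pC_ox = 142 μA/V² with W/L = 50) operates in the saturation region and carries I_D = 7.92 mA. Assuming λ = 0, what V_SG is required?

V_SG = 2.07 V

k_p = μ_pC_ox · (W/L) = 7.1 mA/V².
In saturation I_D = ½ k_p (V_SG − |V_tp|)², so V_SG − |V_tp| = √(2 I_D / k_p) = √(2 × 7.92 / 7.1) = 1.49 V.
V_SG = 0.572 + 1.49 = 2.07 V.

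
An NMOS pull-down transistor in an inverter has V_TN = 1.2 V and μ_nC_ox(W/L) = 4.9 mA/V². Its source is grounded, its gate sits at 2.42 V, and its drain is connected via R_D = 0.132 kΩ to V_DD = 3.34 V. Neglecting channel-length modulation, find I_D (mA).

V_GS = V_G = 2.42 V, so V_ov = 2.42 − 1.2 = 1.22 V.
Assume saturation: I_D = ½ k_n V_ov² = 0.5 × 4.9 × 1.22² = 3.65 mA, giving V_DS = V_DD − I_D R_D = 3.34 − 3.65 × 0.132 = 2.86 V.
V_DS = 2.86 V ≥ V_ov = 1.22 V, confirming saturation.

I_D = 3.65 mA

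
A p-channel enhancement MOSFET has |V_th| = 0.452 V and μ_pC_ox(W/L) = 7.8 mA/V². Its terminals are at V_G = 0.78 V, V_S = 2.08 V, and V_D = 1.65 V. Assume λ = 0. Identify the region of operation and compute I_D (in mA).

Triode; I_D = 2.12 mA

V_SG = V_S − V_G = 2.08 − 0.78 = 1.3 V; V_SD = V_S − V_D = 2.08 − 1.65 = 0.43 V.
V_ov = V_SG − |V_th| = 1.3 − 0.452 = 0.848 V.
Since V_SD = 0.43 V < V_ov = 0.848 V, the device is in the triode region.
I_D = k_p [V_ov · V_SD − ½ V_SD²] = 7.8 × [0.848 × 0.43 − 0.5 × 0.43²] = 2.12 mA.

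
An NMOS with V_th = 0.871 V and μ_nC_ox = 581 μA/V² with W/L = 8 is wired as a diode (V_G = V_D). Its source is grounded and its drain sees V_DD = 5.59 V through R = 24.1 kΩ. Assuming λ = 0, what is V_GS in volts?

With gate tied to drain, V_GS = V_DS ≥ V_GS − V_th, so the device is in saturation.
k_n = μ_nC_ox · (W/L) = 4.648 mA/V².
KCL at the drain: ½ k_n (V_GS − V_th)² = (V_DD − V_GS)/R.
Let x = V_GS − 0.871. Then 56 x² + x − 4.719 = 0, giving x = 0.281 V (positive root), so V_GS = 1.15 V.
I_D = (V_DD − V_GS)/R = (5.59 − 1.15) / 24.1 = 0.184 mA.

V_GS = 1.15 V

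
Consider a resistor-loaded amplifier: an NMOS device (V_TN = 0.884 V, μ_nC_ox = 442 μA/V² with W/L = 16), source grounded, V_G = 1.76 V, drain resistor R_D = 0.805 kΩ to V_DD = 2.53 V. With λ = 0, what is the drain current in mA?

V_GS = V_G = 1.76 V, so V_ov = 1.76 − 0.884 = 0.876 V.
k_n = μ_nC_ox · (W/L) = 7.072 mA/V².
Assume saturation: I_D = ½ k_n V_ov² = 0.5 × 7.072 × 0.876² = 2.71 mA, giving V_DS = V_DD − I_D R_D = 2.53 − 2.71 × 0.805 = 0.346 V.
But 0.346 V < V_ov = 0.876 V, so the device is actually in triode.
In triode I_D = k_n[V_ov V_DS − ½ V_DS²] and I_D = (V_DD − V_DS)/R_D. Equating: 2.85 V_DS² − 5.987 V_DS + 2.53 = 0, giving V_DS = 0.586 V (the root below V_ov).
I_D = (2.53 − 0.586) / 0.805 = 2.42 mA.

I_D = 2.42 mA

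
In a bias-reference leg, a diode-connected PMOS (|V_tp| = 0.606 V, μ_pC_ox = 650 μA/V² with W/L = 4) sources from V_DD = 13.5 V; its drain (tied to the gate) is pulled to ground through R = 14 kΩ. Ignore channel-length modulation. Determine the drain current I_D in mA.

I_D = 0.863 mA

With gate tied to drain, V_SG = V_SD ≥ V_SG − |V_tp|, so the device is in saturation.
k_p = μ_pC_ox · (W/L) = 2.6 mA/V².
KCL at the drain: ½ k_p (V_SG − |V_tp|)² = (V_DD − V_SG)/R.
Let x = V_SG − 0.606. Then 18.2 x² + x − 12.89 = 0, giving x = 0.815 V (positive root), so V_SG = 1.42 V.
I_D = (V_DD − V_SG)/R = (13.5 − 1.42) / 14 = 0.863 mA.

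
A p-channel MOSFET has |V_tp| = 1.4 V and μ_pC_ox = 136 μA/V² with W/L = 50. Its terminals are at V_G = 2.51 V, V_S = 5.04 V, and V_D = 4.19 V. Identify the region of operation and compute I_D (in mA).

V_SG = V_S − V_G = 5.04 − 2.51 = 2.53 V; V_SD = V_S − V_D = 5.04 − 4.19 = 0.85 V.
k_p = μ_pC_ox · (W/L) = 6.8 mA/V².
V_ov = V_SG − |V_tp| = 2.53 − 1.4 = 1.13 V.
Since V_SD = 0.85 V < V_ov = 1.13 V, the device is in the triode region.
I_D = k_p [V_ov · V_SD − ½ V_SD²] = 6.8 × [1.13 × 0.85 − 0.5 × 0.85²] = 4.07 mA.

Triode; I_D = 4.07 mA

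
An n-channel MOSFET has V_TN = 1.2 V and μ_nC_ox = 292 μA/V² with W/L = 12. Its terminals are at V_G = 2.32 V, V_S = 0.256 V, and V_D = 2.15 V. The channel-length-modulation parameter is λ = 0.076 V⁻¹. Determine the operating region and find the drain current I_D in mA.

Saturation; I_D = 1.50 mA

V_GS = V_G − V_S = 2.32 − 0.256 = 2.06 V; V_DS = V_D − V_S = 2.15 − 0.256 = 1.89 V.
k_n = μ_nC_ox · (W/L) = 3.504 mA/V².
V_ov = V_GS − V_TN = 2.06 − 1.2 = 0.864 V.
Since V_DS = 1.89 V ≥ V_ov = 0.864 V, the device is in saturation.
I_D = ½ k_n V_ov² (1 + λ V_DS) = 0.5 × 3.504 × 0.864² × (1 + 0.076 × 1.89) = 1.5 mA.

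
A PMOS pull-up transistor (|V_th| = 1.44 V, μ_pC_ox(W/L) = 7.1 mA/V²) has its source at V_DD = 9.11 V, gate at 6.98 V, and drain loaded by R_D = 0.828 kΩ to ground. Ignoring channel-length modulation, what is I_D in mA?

I_D = 1.69 mA

V_SG = V_DD − V_G = 9.11 − 6.98 = 2.13 V, so V_ov = 2.13 − 1.44 = 0.69 V.
Assume saturation: I_D = ½ k_p V_ov² = 0.5 × 7.1 × 0.69² = 1.69 mA, giving V_SD = V_DD − I_D R_D = 9.11 − 1.69 × 0.828 = 7.71 V.
V_SD = 7.71 V ≥ V_ov = 0.69 V, confirming saturation.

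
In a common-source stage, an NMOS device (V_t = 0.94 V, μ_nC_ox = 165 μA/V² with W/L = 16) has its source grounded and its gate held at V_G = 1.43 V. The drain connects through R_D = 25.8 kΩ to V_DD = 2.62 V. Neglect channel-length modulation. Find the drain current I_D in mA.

V_GS = V_G = 1.43 V, so V_ov = 1.43 − 0.94 = 0.49 V.
k_n = μ_nC_ox · (W/L) = 2.64 mA/V².
Assume saturation: I_D = ½ k_n V_ov² = 0.5 × 2.64 × 0.49² = 0.317 mA, giving V_DS = V_DD − I_D R_D = 2.62 − 0.317 × 25.8 = -5.56 V.
But -5.56 V < V_ov = 0.49 V, so the device is actually in triode.
In triode I_D = k_n[V_ov V_DS − ½ V_DS²] and I_D = (V_DD − V_DS)/R_D. Equating: 34.1 V_DS² − 34.37 V_DS + 2.62 = 0, giving V_DS = 0.0831 V (the root below V_ov).
I_D = (2.62 − 0.0831) / 25.8 = 0.0983 mA.

I_D = 0.0983 mA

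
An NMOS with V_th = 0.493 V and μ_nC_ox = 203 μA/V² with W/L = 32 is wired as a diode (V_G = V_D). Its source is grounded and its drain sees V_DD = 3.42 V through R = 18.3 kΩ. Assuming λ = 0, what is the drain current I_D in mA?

I_D = 0.148 mA

With gate tied to drain, V_GS = V_DS ≥ V_GS − V_th, so the device is in saturation.
k_n = μ_nC_ox · (W/L) = 6.496 mA/V².
KCL at the drain: ½ k_n (V_GS − V_th)² = (V_DD − V_GS)/R.
Let x = V_GS − 0.493. Then 59.4 x² + x − 2.927 = 0, giving x = 0.214 V (positive root), so V_GS = 0.707 V.
I_D = (V_DD − V_GS)/R = (3.42 − 0.707) / 18.3 = 0.148 mA.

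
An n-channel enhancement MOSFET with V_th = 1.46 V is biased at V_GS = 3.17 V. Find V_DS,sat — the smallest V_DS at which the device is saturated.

The boundary between triode and saturation is V_DS = V_GS − V_th = V_ov.
V_ov = 3.17 − 1.46 = 1.71 V.

V_DS,sat = 1.71 V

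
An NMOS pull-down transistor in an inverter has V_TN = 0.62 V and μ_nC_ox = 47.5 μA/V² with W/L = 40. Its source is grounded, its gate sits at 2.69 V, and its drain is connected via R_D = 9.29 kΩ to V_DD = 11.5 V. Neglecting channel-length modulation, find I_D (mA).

I_D = 1.20 mA

V_GS = V_G = 2.69 V, so V_ov = 2.69 − 0.62 = 2.07 V.
k_n = μ_nC_ox · (W/L) = 1.9 mA/V².
Assume saturation: I_D = ½ k_n V_ov² = 0.5 × 1.9 × 2.07² = 4.07 mA, giving V_DS = V_DD − I_D R_D = 11.5 − 4.07 × 9.29 = -26.3 V.
But -26.3 V < V_ov = 2.07 V, so the device is actually in triode.
In triode I_D = k_n[V_ov V_DS − ½ V_DS²] and I_D = (V_DD − V_DS)/R_D. Equating: 8.83 V_DS² − 37.54 V_DS + 11.5 = 0, giving V_DS = 0.332 V (the root below V_ov).
I_D = (11.5 − 0.332) / 9.29 = 1.2 mA.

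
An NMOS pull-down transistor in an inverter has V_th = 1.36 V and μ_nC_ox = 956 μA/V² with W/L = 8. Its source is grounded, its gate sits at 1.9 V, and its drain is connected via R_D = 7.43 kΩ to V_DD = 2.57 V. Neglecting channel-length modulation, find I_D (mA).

V_GS = V_G = 1.9 V, so V_ov = 1.9 − 1.36 = 0.54 V.
k_n = μ_nC_ox · (W/L) = 7.648 mA/V².
Assume saturation: I_D = ½ k_n V_ov² = 0.5 × 7.648 × 0.54² = 1.12 mA, giving V_DS = V_DD − I_D R_D = 2.57 − 1.12 × 7.43 = -5.72 V.
But -5.72 V < V_ov = 0.54 V, so the device is actually in triode.
In triode I_D = k_n[V_ov V_DS − ½ V_DS²] and I_D = (V_DD − V_DS)/R_D. Equating: 28.4 V_DS² − 31.69 V_DS + 2.57 = 0, giving V_DS = 0.0881 V (the root below V_ov).
I_D = (2.57 − 0.0881) / 7.43 = 0.334 mA.

I_D = 0.334 mA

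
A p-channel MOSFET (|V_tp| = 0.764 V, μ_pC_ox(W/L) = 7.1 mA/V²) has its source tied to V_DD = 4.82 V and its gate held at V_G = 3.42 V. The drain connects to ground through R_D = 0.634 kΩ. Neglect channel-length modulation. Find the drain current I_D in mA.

V_SG = V_DD − V_G = 4.82 − 3.42 = 1.4 V, so V_ov = 1.4 − 0.764 = 0.636 V.
Assume saturation: I_D = ½ k_p V_ov² = 0.5 × 7.1 × 0.636² = 1.44 mA, giving V_SD = V_DD − I_D R_D = 4.82 − 1.44 × 0.634 = 3.91 V.
V_SD = 3.91 V ≥ V_ov = 0.636 V, confirming saturation.

I_D = 1.44 mA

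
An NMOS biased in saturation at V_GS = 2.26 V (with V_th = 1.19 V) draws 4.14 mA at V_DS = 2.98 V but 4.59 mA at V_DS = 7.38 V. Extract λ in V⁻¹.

λ = 0.0267 V⁻¹

With V_GS fixed, I_D ∝ (1 + λ V_DS) in saturation, so I_D2/I_D1 = (1 + λ V_DS2)/(1 + λ V_DS1).
4.59/4.14 = 1.109 = (1 + 7.38 λ)/(1 + 2.98 λ).
Solving: λ (I_D1 V_DS2 − I_D2 V_DS1) = I_D2 − I_D1, so λ = (4.59 − 4.14) / (4.14 × 7.38 − 4.59 × 2.98) = 0.45 / 16.9 = 0.0267 V⁻¹.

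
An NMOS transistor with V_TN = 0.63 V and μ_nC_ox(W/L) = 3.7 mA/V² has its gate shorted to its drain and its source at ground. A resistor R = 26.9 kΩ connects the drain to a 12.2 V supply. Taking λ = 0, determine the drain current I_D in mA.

I_D = 0.413 mA

With gate tied to drain, V_GS = V_DS ≥ V_GS − V_TN, so the device is in saturation.
KCL at the drain: ½ k_n (V_GS − V_TN)² = (V_DD − V_GS)/R.
Let x = V_GS − 0.63. Then 49.8 x² + x − 11.57 = 0, giving x = 0.472 V (positive root), so V_GS = 1.1 V.
I_D = (V_DD − V_GS)/R = (12.2 − 1.1) / 26.9 = 0.413 mA.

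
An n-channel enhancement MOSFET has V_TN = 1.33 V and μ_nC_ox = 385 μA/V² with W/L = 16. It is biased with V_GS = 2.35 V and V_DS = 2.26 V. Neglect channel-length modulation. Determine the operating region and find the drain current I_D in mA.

k_n = μ_nC_ox · (W/L) = 6.16 mA/V².
V_ov = V_GS − V_TN = 2.35 − 1.33 = 1.02 V.
Since V_DS = 2.26 V ≥ V_ov = 1.02 V, the device is in saturation.
I_D = ½ k_n V_ov² = 0.5 × 6.16 × 1.02² = 3.2 mA.

Saturation; I_D = 3.20 mA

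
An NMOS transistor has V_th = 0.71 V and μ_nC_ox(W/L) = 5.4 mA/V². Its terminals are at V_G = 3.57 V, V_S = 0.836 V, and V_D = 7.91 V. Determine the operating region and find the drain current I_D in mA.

Saturation; I_D = 11.1 mA

V_GS = V_G − V_S = 3.57 − 0.836 = 2.73 V; V_DS = V_D − V_S = 7.91 − 0.836 = 7.07 V.
V_ov = V_GS − V_th = 2.73 − 0.71 = 2.02 V.
Since V_DS = 7.07 V ≥ V_ov = 2.02 V, the device is in saturation.
I_D = ½ k_n V_ov² = 0.5 × 5.4 × 2.02² = 11.1 mA.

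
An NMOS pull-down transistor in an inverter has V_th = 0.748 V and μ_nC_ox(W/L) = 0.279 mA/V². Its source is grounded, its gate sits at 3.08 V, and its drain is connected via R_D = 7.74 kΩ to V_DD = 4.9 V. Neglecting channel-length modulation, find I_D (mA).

I_D = 0.506 mA

V_GS = V_G = 3.08 V, so V_ov = 3.08 − 0.748 = 2.33 V.
Assume saturation: I_D = ½ k_n V_ov² = 0.5 × 0.279 × 2.33² = 0.759 mA, giving V_DS = V_DD − I_D R_D = 4.9 − 0.759 × 7.74 = -0.972 V.
But -0.972 V < V_ov = 2.33 V, so the device is actually in triode.
In triode I_D = k_n[V_ov V_DS − ½ V_DS²] and I_D = (V_DD − V_DS)/R_D. Equating: 1.08 V_DS² − 6.036 V_DS + 4.9 = 0, giving V_DS = 0.986 V (the root below V_ov).
I_D = (4.9 − 0.986) / 7.74 = 0.506 mA.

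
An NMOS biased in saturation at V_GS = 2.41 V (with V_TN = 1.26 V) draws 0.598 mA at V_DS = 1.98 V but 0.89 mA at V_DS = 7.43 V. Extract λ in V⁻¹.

λ = 0.109 V⁻¹

With V_GS fixed, I_D ∝ (1 + λ V_DS) in saturation, so I_D2/I_D1 = (1 + λ V_DS2)/(1 + λ V_DS1).
0.89/0.598 = 1.488 = (1 + 7.43 λ)/(1 + 1.98 λ).
Solving: λ (I_D1 V_DS2 − I_D2 V_DS1) = I_D2 − I_D1, so λ = (0.89 − 0.598) / (0.598 × 7.43 − 0.89 × 1.98) = 0.292 / 2.68 = 0.109 V⁻¹.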